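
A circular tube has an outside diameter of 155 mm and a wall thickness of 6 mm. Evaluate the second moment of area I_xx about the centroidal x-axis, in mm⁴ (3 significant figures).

I_xx ≈ 7.81 × 10⁶ mm⁴

Decompose the section into non-overlapping parts with the origin at the bottom-left of its bounding rectangle.
Outer circle: ⌀155, A = 18 869 mm², y = 77.5 mm, Ī = 28 333 269 mm⁴.
Bore (subtracted): ⌀143, A = 16 061 mm², y = 77.5 mm, Ī = 20 526 460 mm⁴.
By symmetry the centroid is at mid-height, ȳ = 77.5 mm.
All pieces are centred on the centroidal x-axis, so I = ΣĪ (holes subtracted) = 7 806 810 mm⁴.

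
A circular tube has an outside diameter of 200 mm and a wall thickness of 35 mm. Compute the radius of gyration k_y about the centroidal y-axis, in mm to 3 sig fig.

Decompose the section into non-overlapping parts with the origin at the bottom-left of its bounding rectangle.
Outer circle: ⌀200, A = 31 416 mm², x = 100 mm, Ī = 78 539 816 mm⁴.
Bore (subtracted): ⌀130, A = 13 273 mm², x = 100 mm, Ī = 14 019 848 mm⁴.
By symmetry the centroid is at mid-width, x̄ = 100 mm.
All pieces are centred on the centroidal y-axis, so I = ΣĪ (holes subtracted) = 64 519 968 mm⁴.
Radius of gyration: k = √(I/A) = √(64 519 968 / 18 143) = 59.634 mm.

k_y ≈ 59.6 mm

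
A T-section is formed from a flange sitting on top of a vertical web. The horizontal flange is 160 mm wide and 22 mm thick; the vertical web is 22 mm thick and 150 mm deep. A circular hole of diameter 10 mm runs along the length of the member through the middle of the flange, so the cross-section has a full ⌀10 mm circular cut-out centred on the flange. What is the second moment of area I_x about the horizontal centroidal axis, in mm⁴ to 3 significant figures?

Treat the section as a set of non-overlapping primitives; coordinates are from the bounding-box lower-left.
Flange: 160 × 22, A = 3 520 mm², y = 161 mm, Ī = 141 973 mm⁴.
Web: 22 × 150, A = 3 300 mm², y = 75 mm, Ī = 6 187 500 mm⁴.
Hole (subtracted): ⌀10, A = 78.54 mm², y = 161 mm, Ī = 490.87 mm⁴.
Centroid: ȳ = ΣA·y / ΣA = 118.9 mm.
Transfer each piece to the horizontal centroidal axis using Ī + A·d² with d = y − 118.9:
  flange: d = 42.098 mm → contributes +6 380 176 mm⁴
  web: d = -43.902 mm → contributes +12 547 958 mm⁴
  hole: d = 42.098 mm → contributes −139 680 mm⁴
Total I = 18 788 454 mm⁴.

I_x ≈ 1.88 × 10⁷ mm⁴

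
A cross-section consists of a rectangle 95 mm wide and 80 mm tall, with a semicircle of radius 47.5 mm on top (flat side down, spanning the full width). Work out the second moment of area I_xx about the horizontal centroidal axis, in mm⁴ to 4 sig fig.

I_xx ≈ 1.336 × 10⁷ mm⁴

Split into non-overlapping primitives; take the origin at the lower-left of the bounding box.
Rectangular body: 95 × 80, A = 7 600 mm², y = 40 mm, Ī = 4 053 333 mm⁴.
Semicircular cap: semicircle r = 47.5, A = 3544.11 mm², y = 100.16 mm, Ī = 558 736 mm⁴.
Centroid: ȳ = ΣA·y / ΣA = 59.1323 mm.
Transfer each piece to the horizontal centroidal axis using Ī + A·d² with d = y − 59.1323:
  rectangular body: d = -19.1323 mm → contributes +6 835 271 mm⁴
  semicircular cap: d = 41.0273 mm → contributes +6 524 332 mm⁴
Total I = 13 359 602 mm⁴.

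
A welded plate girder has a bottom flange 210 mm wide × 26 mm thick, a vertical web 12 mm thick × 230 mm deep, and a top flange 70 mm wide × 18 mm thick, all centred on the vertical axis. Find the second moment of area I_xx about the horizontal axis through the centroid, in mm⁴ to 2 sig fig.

I_xx ≈ 9.0 × 10⁷ mm⁴

Split into non-overlapping primitives; take the origin at the lower-left of the bounding box.
Bottom plate: 210 × 26, A = 5 460 mm², y = 13 mm, Ī = 307 580 mm⁴.
Web plate: 12 × 230, A = 2 760 mm², y = 141 mm, Ī = 12 167 000 mm⁴.
Top plate: 70 × 18, A = 1 260 mm², y = 265 mm, Ī = 34 020 mm⁴.
Centroid: ȳ = ΣA·y / ΣA = 83.76 mm.
Transfer each piece to the horizontal axis through the centroid using Ī + A·d² with d = y − 83.76:
  bottom plate: d = -70.76 mm → contributes +27 645 286 mm⁴
  web plate: d = 57.24 mm → contributes +21 210 073 mm⁴
  top plate: d = 181.2 mm → contributes +41 422 653 mm⁴
Total I = 90 278 012 mm⁴.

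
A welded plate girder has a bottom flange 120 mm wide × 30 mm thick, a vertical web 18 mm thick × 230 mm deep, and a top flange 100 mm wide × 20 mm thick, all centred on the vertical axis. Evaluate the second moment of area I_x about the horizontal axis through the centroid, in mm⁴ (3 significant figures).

Break the section into simple shapes (no overlaps), measuring from the bottom-left corner of the bounding box.
Bottom plate: 120 × 30, A = 3 600 mm², y = 15 mm, Ī = 270 000 mm⁴.
Web plate: 18 × 230, A = 4 140 mm², y = 145 mm, Ī = 18 250 500 mm⁴.
Top plate: 100 × 20, A = 2 000 mm², y = 270 mm, Ī = 66 667 mm⁴.
Centroid: ȳ = ΣA·y / ΣA = 122.62 mm.
Transfer each piece to the horizontal axis through the centroid using Ī + A·d² with d = y − 122.62:
  bottom plate: d = -107.62 mm → contributes +41 963 936 mm⁴
  web plate: d = 22.382 mm → contributes +20 324 436 mm⁴
  top plate: d = 147.38 mm → contributes +43 509 533 mm⁴
Total I = 105 797 906 mm⁴.

I_x ≈ 1.06 × 10⁸ mm⁴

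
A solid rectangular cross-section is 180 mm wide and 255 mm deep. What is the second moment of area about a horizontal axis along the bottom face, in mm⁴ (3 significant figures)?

The section: 180 × 255, A = 45 900 mm², y = 127.5 mm, Ī = 248 720 625 mm⁴.
Transfer it to the bottom edge using Ī + A·d² with d = y − 0:
  the section: d = 127.5 mm → contributes +994 882 500 mm⁴
Total I = 994 882 500 mm⁴.

I_base ≈ 9.95 × 10⁸ mm⁴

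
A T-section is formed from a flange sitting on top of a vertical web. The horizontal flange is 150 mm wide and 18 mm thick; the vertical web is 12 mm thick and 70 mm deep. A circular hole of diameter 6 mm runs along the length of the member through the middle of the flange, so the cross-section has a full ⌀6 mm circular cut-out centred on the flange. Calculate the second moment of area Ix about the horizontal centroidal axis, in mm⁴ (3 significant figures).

Ix ≈ 1.65 × 10⁶ mm⁴

Split into non-overlapping primitives; take the origin at the lower-left of the bounding box.
Flange: 150 × 18, A = 2 700 mm², y = 79 mm, Ī = 72 900 mm⁴.
Web: 12 × 70, A = 840 mm², y = 35 mm, Ī = 343 000 mm⁴.
Hole (subtracted): ⌀6, A = 28.274 mm², y = 79 mm, Ī = 63.617 mm⁴.
Centroid: ȳ = ΣA·y / ΣA = 68.475 mm.
Transfer each piece to the horizontal centroidal axis using Ī + A·d² with d = y − 68.475:
  flange: d = 10.525 mm → contributes +371 979 mm⁴
  web: d = -33.475 mm → contributes +1 284 298 mm⁴
  hole: d = 10.525 mm → contributes −3195.6 mm⁴
Total I = 1 653 082 mm⁴.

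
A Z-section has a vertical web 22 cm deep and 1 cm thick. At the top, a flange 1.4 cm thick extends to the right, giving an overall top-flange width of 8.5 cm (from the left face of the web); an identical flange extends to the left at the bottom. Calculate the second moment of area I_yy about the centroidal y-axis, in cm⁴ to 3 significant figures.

I_yy ≈ 480 cm⁴

Split into non-overlapping primitives; take the origin at the lower-left of the bounding box.
Web: 1 × 22, A = 22 cm², x = 8 cm, Ī = 1.8333 cm⁴.
Top flange (beyond web): 7.5 × 1.4, A = 10.5 cm², x = 12.25 cm, Ī = 49.219 cm⁴.
Bottom flange (beyond web): 7.5 × 1.4, A = 10.5 cm², x = 3.75 cm, Ī = 49.219 cm⁴.
Centroid: x̄ = ΣA·x / ΣA = 8 cm.
Transfer each piece to the centroidal y-axis using Ī + A·d² with d = x − 8:
  web: d = 0 cm → contributes +1.8333 cm⁴
  top flange (beyond web): d = 4.25 cm → contributes +238.88 cm⁴
  bottom flange (beyond web): d = -4.25 cm → contributes +238.88 cm⁴
Total I = 479.58 cm⁴.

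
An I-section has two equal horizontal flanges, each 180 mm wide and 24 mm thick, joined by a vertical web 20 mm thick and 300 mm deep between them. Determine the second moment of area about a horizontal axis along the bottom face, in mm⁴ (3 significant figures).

Break the section into simple shapes (no overlaps), measuring from the bottom-left corner of the bounding box.
Bottom flange: 180 × 24, A = 4 320 mm², y = 12 mm, Ī = 207 360 mm⁴.
Web: 20 × 300, A = 6 000 mm², y = 174 mm, Ī = 45 000 000 mm⁴.
Top flange: 180 × 24, A = 4 320 mm², y = 336 mm, Ī = 207 360 mm⁴.
Transfer each piece to the base of the section using Ī + A·d² with d = y − 0:
  bottom flange: d = 12 mm → contributes +829 440 mm⁴
  web: d = 174 mm → contributes +226 656 000 mm⁴
  top flange: d = 336 mm → contributes +487 918 080 mm⁴
Total I = 715 403 520 mm⁴.

I_base ≈ 7.15 × 10⁸ mm⁴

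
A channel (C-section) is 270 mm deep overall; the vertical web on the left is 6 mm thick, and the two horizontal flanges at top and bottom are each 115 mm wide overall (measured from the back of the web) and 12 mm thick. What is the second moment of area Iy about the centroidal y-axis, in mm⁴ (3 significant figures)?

Iy ≈ 5.90 × 10⁶ mm⁴

Decompose the section into non-overlapping parts with the origin at the bottom-left of its bounding rectangle.
Web: 6 × 270, A = 1 620 mm², x = 3 mm, Ī = 4 860 mm⁴.
Top flange (beyond web): 109 × 12, A = 1 308 mm², x = 60.5 mm, Ī = 1 295 029 mm⁴.
Bottom flange (beyond web): 109 × 12, A = 1 308 mm², x = 60.5 mm, Ī = 1 295 029 mm⁴.
Centroid: x̄ = ΣA·x / ΣA = 38.51 mm.
Transfer each piece to the centroidal y-axis using Ī + A·d² with d = x − 38.51:
  web: d = -35.51 mm → contributes +2 047 606 mm⁴
  top flange (beyond web): d = 21.99 mm → contributes +1 927 530 mm⁴
  bottom flange (beyond web): d = 21.99 mm → contributes +1 927 530 mm⁴
Total I = 5 902 667 mm⁴.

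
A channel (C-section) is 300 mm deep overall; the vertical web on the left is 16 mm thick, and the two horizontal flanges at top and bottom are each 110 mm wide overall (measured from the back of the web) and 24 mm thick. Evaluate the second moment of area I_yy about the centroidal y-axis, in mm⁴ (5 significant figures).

Decompose the section into non-overlapping parts with the origin at the bottom-left of its bounding rectangle.
Web: 16 × 300, A = 4 800 mm², x = 8 mm, Ī = 102 400 mm⁴.
Top flange (beyond web): 94 × 24, A = 2 256 mm², x = 63 mm, Ī = 1 661 168 mm⁴.
Bottom flange (beyond web): 94 × 24, A = 2 256 mm², x = 63 mm, Ī = 1 661 168 mm⁴.
Centroid: x̄ = ΣA·x / ΣA = 34.64948 mm.
Transfer each piece to the centroidal y-axis using Ī + A·d² with d = x − 34.64948:
  web: d = -26.64948 mm → contributes +3 511 336 mm⁴
  top flange (beyond web): d = 28.35052 mm → contributes +3 474 432 mm⁴
  bottom flange (beyond web): d = 28.35052 mm → contributes +3 474 432 mm⁴
Total I = 10 460 200 mm⁴.

I_yy ≈ 1.0460 × 10⁷ mm⁴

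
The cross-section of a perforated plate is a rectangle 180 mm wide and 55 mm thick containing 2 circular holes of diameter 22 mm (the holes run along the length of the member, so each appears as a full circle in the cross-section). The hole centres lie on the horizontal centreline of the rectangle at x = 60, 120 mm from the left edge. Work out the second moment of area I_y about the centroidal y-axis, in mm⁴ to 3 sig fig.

Treat the section as a set of non-overlapping primitives; coordinates are from the bounding-box lower-left.
Plate: 180 × 55, A = 9 900 mm², x = 90 mm, Ī = 26 730 000 mm⁴.
Hole 1 (subtracted): ⌀22, A = 380.13 mm², x = 60 mm, Ī = 11 499 mm⁴.
Hole 2 (subtracted): ⌀22, A = 380.13 mm², x = 120 mm, Ī = 11 499 mm⁴.
By symmetry the centroid is at mid-width, x̄ = 90 mm.
Transfer each piece to the centroidal y-axis using Ī + A·d² with d = x − 90:
  plate: d = 0 mm → contributes +26 730 000 mm⁴
  hole 1: d = -30 mm → contributes −353 618 mm⁴
  hole 2: d = 30 mm → contributes −353 618 mm⁴
Total I = 26 022 763 mm⁴.

I_y ≈ 2.60 × 10⁷ mm⁴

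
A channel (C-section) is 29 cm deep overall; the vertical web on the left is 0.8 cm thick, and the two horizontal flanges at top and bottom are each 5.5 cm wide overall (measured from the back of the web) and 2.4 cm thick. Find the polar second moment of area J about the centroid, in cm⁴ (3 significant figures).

Break the section into simple shapes (no overlaps), measuring from the bottom-left corner of the bounding box.
Web: 0.8 × 29, A = 23.2 cm², y = 14.5 cm, Ī = 1625.9 cm⁴.
Top flange (beyond web): 4.7 × 2.4, A = 11.28 cm², y = 27.8 cm, Ī = 5.4144 cm⁴.
Bottom flange (beyond web): 4.7 × 2.4, A = 11.28 cm², y = 1.2 cm, Ī = 5.4144 cm⁴.
By symmetry the centroid is at mid-height, ȳ = 14.5 cm.
Transfer each piece to the centroidal x-axis using Ī + A·d² with d = y − 14.5:
  web: d = 0 cm → contributes +1625.9 cm⁴
  top flange (beyond web): d = 13.3 cm → contributes +2000.7 cm⁴
  bottom flange (beyond web): d = -13.3 cm → contributes +2000.7 cm⁴
Total I = 5627.4 cm⁴.
For the y-axis: x̄ = 1.7558 cm.
Repeating about the centroidal y-axis gives I_y = 129.26 cm⁴.
Polar second moment: J = I_x + I_y = 5756.7 cm⁴.

J ≈ 5760 cm⁴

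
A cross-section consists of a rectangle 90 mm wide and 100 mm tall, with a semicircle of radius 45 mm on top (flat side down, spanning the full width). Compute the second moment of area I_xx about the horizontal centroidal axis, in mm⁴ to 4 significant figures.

Break the section into simple shapes (no overlaps), measuring from the bottom-left corner of the bounding box.
Rectangular body: 90 × 100, A = 9 000 mm², y = 50 mm, Ī = 7 500 000 mm⁴.
Semicircular cap: semicircle r = 45, A = 3180.86 mm², y = 119.099 mm, Ī = 450 072 mm⁴.
Centroid: ȳ = ΣA·y / ΣA = 68.0441 mm.
Transfer each piece to the horizontal centroidal axis using Ī + A·d² with d = y − 68.0441:
  rectangular body: d = -18.0441 mm → contributes +10 430 317 mm⁴
  semicircular cap: d = 51.0545 mm → contributes +8 741 174 mm⁴
Total I = 19 171 491 mm⁴.

I_xx ≈ 1.917 × 10⁷ mm⁴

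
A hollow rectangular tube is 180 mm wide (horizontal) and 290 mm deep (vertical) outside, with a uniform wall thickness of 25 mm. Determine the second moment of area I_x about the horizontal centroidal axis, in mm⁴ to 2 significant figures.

Treat the section as a set of non-overlapping primitives; coordinates are from the bounding-box lower-left.
Outer rectangle: 180 × 290, A = 52 200 mm², y = 145 mm, Ī = 365 835 000 mm⁴.
Inner void (subtracted): 130 × 240, A = 31 200 mm², y = 145 mm, Ī = 149 760 000 mm⁴.
By symmetry the centroid is at mid-height, ȳ = 145 mm.
All pieces are centred on the horizontal centroidal axis, so I = ΣĪ (holes subtracted) = 216 075 000 mm⁴.

I_x ≈ 2.2 × 10⁸ mm⁴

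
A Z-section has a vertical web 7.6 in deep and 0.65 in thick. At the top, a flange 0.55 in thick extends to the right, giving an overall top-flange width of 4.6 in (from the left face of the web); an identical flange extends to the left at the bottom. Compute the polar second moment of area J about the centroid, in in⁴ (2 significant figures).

Break the section into simple shapes (no overlaps), measuring from the bottom-left corner of the bounding box.
Web: 0.65 × 7.6, A = 4.94 in², y = 3.8 in, Ī = 23.78 in⁴.
Top flange (beyond web): 3.95 × 0.55, A = 2.173 in², y = 7.325 in, Ī = 0.05477 in⁴.
Bottom flange (beyond web): 3.95 × 0.55, A = 2.173 in², y = 0.275 in, Ī = 0.05477 in⁴.
Centroid: ȳ = ΣA·y / ΣA = 3.8 in.
Transfer each piece to the centroidal x-axis using Ī + A·d² with d = y − 3.8:
  web: d = 0 in → contributes +23.78 in⁴
  top flange (beyond web): d = 3.525 in → contributes +27.05 in⁴
  bottom flange (beyond web): d = -3.525 in → contributes +27.05 in⁴
Total I = 77.88 in⁴.
For the y-axis: x̄ = 4.275 in.
Repeating about the centroidal y-axis gives I_y = 28.81 in⁴.
Polar second moment: J = I_x + I_y = 106.7 in⁴.

J ≈ 110 in⁴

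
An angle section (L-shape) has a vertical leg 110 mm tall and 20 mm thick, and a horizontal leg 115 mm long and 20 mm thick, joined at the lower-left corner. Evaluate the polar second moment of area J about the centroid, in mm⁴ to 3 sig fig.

J ≈ 9.22 × 10⁶ mm⁴

Break the section into simple shapes (no overlaps), measuring from the bottom-left corner of the bounding box.
Vertical leg: 20 × 110, A = 2 200 mm², y = 55 mm, Ī = 2 218 333 mm⁴.
Horizontal leg (remainder): 95 × 20, A = 1 900 mm², y = 10 mm, Ī = 63 333 mm⁴.
Centroid: ȳ = ΣA·y / ΣA = 34.146 mm.
Transfer each piece to the centroidal x-axis using Ī + A·d² with d = y − 34.146:
  vertical leg: d = 20.854 mm → contributes +3 175 058 mm⁴
  horizontal leg (remainder): d = -24.146 mm → contributes +1 171 120 mm⁴
Total I = 4 346 179 mm⁴.
For the y-axis: x̄ = 36.646 mm.
Repeating about the centroidal y-axis gives I_y = 4 873 054 mm⁴.
Polar second moment: J = I_x + I_y = 9 219 233 mm⁴.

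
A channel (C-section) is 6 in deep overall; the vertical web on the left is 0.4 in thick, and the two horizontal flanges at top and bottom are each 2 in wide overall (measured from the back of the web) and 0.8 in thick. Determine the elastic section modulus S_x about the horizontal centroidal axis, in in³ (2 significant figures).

S_x ≈ 8.2 in³

Break the section into simple shapes (no overlaps), measuring from the bottom-left corner of the bounding box.
Web: 0.4 × 6, A = 2.4 in², y = 3 in, Ī = 7.2 in⁴.
Top flange (beyond web): 1.6 × 0.8, A = 1.28 in², y = 5.6 in, Ī = 0.06827 in⁴.
Bottom flange (beyond web): 1.6 × 0.8, A = 1.28 in², y = 0.4 in, Ī = 0.06827 in⁴.
By symmetry the centroid is at mid-height, ȳ = 3 in.
Transfer each piece to the horizontal centroidal axis using Ī + A·d² with d = y − 3:
  web: d = 0 in → contributes +7.2 in⁴
  top flange (beyond web): d = 2.6 in → contributes +8.721 in⁴
  bottom flange (beyond web): d = -2.6 in → contributes +8.721 in⁴
Total I = 24.64 in⁴.
Extreme fibre distance c = 3 in; S = I/c = 8.214 in³.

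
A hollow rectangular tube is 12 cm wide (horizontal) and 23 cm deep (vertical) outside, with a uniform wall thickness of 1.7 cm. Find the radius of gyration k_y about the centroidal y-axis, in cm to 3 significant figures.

k_y ≈ 4.60 cm

Decompose the section into non-overlapping parts with the origin at the bottom-left of its bounding rectangle.
Outer rectangle: 12 × 23, A = 276 cm², x = 6 cm, Ī = 3 312 cm⁴.
Inner void (subtracted): 8.6 × 19.6, A = 168.56 cm², x = 6 cm, Ī = 1038.9 cm⁴.
By symmetry the centroid is at mid-width, x̄ = 6 cm.
All pieces are centred on the centroidal y-axis, so I = ΣĪ (holes subtracted) = 2273.1 cm⁴.
Radius of gyration: k = √(I/A) = √(2273.1 / 107.44) = 4.5997 cm.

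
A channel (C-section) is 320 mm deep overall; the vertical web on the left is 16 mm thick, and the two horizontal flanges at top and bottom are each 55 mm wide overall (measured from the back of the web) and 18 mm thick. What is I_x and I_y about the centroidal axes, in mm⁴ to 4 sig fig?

I_x ≈ 7.574 × 10⁷ mm⁴, I_y ≈ 1.120 × 10⁶ mm⁴

Break the section into simple shapes (no overlaps), measuring from the bottom-left corner of the bounding box.
Web: 16 × 320, A = 5 120 mm², y = 160 mm, Ī = 43 690 667 mm⁴.
Top flange (beyond web): 39 × 18, A = 702 mm², y = 311 mm, Ī = 18 954 mm⁴.
Bottom flange (beyond web): 39 × 18, A = 702 mm², y = 9 mm, Ī = 18 954 mm⁴.
By symmetry the centroid is at mid-height, ȳ = 160 mm.
Transfer each piece to the centroidal x-axis using Ī + A·d² with d = y − 160:
  web: d = 0 mm → contributes +43 690 667 mm⁴
  top flange (beyond web): d = 151 mm → contributes +16 025 256 mm⁴
  bottom flange (beyond web): d = -151 mm → contributes +16 025 256 mm⁴
Total I = 75 741 179 mm⁴.
For the y-axis: x̄ = 13.9181 mm.
Repeating about the centroidal y-axis gives I_y = 1 120 459 mm⁴.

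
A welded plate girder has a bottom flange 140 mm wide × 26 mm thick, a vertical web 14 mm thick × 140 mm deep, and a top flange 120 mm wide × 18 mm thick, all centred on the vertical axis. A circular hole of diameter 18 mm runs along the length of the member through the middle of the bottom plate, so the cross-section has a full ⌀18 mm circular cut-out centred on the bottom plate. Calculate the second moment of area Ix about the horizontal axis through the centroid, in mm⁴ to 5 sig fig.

Treat the section as a set of non-overlapping primitives; coordinates are from the bounding-box lower-left.
Bottom plate: 140 × 26, A = 3 640 mm², y = 13 mm, Ī = 205053.3 mm⁴.
Web plate: 14 × 140, A = 1 960 mm², y = 96 mm, Ī = 3 201 333 mm⁴.
Top plate: 120 × 18, A = 2 160 mm², y = 175 mm, Ī = 58 320 mm⁴.
Hole (subtracted): ⌀18, A = 254.469 mm², y = 13 mm, Ī = 5152.997 mm⁴.
Centroid: ȳ = ΣA·y / ΣA = 81.2963 mm.
Transfer each piece to the horizontal axis through the centroid using Ī + A·d² with d = y − 81.2963:
  bottom plate: d = -68.2963 mm → contributes +17 183 413 mm⁴
  web plate: d = 14.7037 mm → contributes +3 625 083 mm⁴
  top plate: d = 93.7037 mm → contributes +19 023 948 mm⁴
  hole: d = -68.2963 mm → contributes −1 192 094 mm⁴
Total I = 38 640 350 mm⁴.

Ix ≈ 3.8640 × 10⁷ mm⁴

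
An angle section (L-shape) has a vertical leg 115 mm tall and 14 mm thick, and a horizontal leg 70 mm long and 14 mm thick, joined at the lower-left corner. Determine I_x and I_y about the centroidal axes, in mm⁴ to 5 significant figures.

I_x ≈ 3.1318 × 10⁶ mm⁴, I_y ≈ 8.7707 × 10⁵ mm⁴

Decompose the section into non-overlapping parts with the origin at the bottom-left of its bounding rectangle.
Vertical leg: 14 × 115, A = 1 610 mm², y = 57.5 mm, Ī = 1 774 354 mm⁴.
Horizontal leg (remainder): 56 × 14, A = 784 mm², y = 7 mm, Ī = 12805.33 mm⁴.
Centroid: ȳ = ΣA·y / ΣA = 40.96199 mm.
Transfer each piece to the centroidal x-axis using Ī + A·d² with d = y − 40.96199:
  vertical leg: d = 16.53801 mm → contributes +2 214 699 mm⁴
  horizontal leg (remainder): d = -33.96199 mm → contributes +917 084 mm⁴
Total I = 3 131 783 mm⁴.
For the y-axis: x̄ = 18.46199 mm.
Repeating about the centroidal y-axis gives I_y = 877 065 mm⁴.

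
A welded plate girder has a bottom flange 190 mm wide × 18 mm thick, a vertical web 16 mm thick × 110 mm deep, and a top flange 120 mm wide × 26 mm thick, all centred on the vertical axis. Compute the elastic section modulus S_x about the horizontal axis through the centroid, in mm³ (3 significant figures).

S_x ≈ 3.72 × 10⁵ mm³

Treat the section as a set of non-overlapping primitives; coordinates are from the bounding-box lower-left.
Bottom plate: 190 × 18, A = 3 420 mm², y = 9 mm, Ī = 92 340 mm⁴.
Web plate: 16 × 110, A = 1 760 mm², y = 73 mm, Ī = 1 774 667 mm⁴.
Top plate: 120 × 26, A = 3 120 mm², y = 141 mm, Ī = 175 760 mm⁴.
Centroid: ȳ = ΣA·y / ΣA = 72.19 mm.
Transfer each piece to the horizontal axis through the centroid using Ī + A·d² with d = y − 72.19:
  bottom plate: d = -63.19 mm → contributes +13 748 474 mm⁴
  web plate: d = 0.80964 mm → contributes +1 775 820 mm⁴
  top plate: d = 68.81 mm → contributes +14 948 231 mm⁴
Total I = 30 472 526 mm⁴.
Extreme fibre distance c = 81.81 mm; S = I/c = 372 481 mm³.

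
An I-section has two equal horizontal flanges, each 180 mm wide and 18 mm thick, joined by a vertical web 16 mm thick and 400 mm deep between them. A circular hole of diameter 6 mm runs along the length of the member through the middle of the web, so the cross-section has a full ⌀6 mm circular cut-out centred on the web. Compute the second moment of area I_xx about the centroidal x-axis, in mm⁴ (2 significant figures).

I_xx ≈ 3.7 × 10⁸ mm⁴

Split into non-overlapping primitives; take the origin at the lower-left of the bounding box.
Bottom flange: 180 × 18, A = 3 240 mm², y = 9 mm, Ī = 87 480 mm⁴.
Web: 16 × 400, A = 6 400 mm², y = 218 mm, Ī = 85 333 333 mm⁴.
Top flange: 180 × 18, A = 3 240 mm², y = 427 mm, Ī = 87 480 mm⁴.
Hole (subtracted): ⌀6, A = 28.27 mm², y = 218 mm, Ī = 63.62 mm⁴.
By symmetry the centroid is at mid-height, ȳ = 218 mm.
Transfer each piece to the centroidal x-axis using Ī + A·d² with d = y − 218:
  bottom flange: d = -209 mm → contributes +141 613 920 mm⁴
  web: d = 0 mm → contributes +85 333 333 mm⁴
  top flange: d = 209 mm → contributes +141 613 920 mm⁴
  hole: d = 0 mm → contributes −63.62 mm⁴
Total I = 368 561 110 mm⁴.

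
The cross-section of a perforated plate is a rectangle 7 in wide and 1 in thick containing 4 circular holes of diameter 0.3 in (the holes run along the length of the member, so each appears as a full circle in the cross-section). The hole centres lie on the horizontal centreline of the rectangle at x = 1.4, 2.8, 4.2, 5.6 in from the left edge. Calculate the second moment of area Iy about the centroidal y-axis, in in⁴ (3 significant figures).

Break the section into simple shapes (no overlaps), measuring from the bottom-left corner of the bounding box.
Plate: 7 × 1, A = 7 in², x = 3.5 in, Ī = 28.583 in⁴.
Hole 1 (subtracted): ⌀0.3, A = 0.070686 in², x = 1.4 in, Ī = 0.00039761 in⁴.
Hole 2 (subtracted): ⌀0.3, A = 0.070686 in², x = 2.8 in, Ī = 0.00039761 in⁴.
Hole 3 (subtracted): ⌀0.3, A = 0.070686 in², x = 4.2 in, Ī = 0.00039761 in⁴.
Hole 4 (subtracted): ⌀0.3, A = 0.070686 in², x = 5.6 in, Ī = 0.00039761 in⁴.
By symmetry the centroid is at mid-width, x̄ = 3.5 in.
Transfer each piece to the centroidal y-axis using Ī + A·d² with d = x − 3.5:
  plate: d = 0 in → contributes +28.583 in⁴
  hole 1: d = -2.1 in → contributes −0.31212 in⁴
  hole 2: d = -0.7 in → contributes −0.035034 in⁴
  hole 3: d = 0.7 in → contributes −0.035034 in⁴
  hole 4: d = 2.1 in → contributes −0.31212 in⁴
Total I = 27.889 in⁴.

Iy ≈ 27.9 in⁴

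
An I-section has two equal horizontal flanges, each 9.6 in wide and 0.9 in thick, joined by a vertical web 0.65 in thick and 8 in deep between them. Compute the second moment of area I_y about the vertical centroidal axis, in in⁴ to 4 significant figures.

Treat the section as a set of non-overlapping primitives; coordinates are from the bounding-box lower-left.
Bottom flange: 9.6 × 0.9, A = 8.64 in², x = 4.8 in, Ī = 66.3552 in⁴.
Web: 0.65 × 8, A = 5.2 in², x = 4.8 in, Ī = 0.183083 in⁴.
Top flange: 9.6 × 0.9, A = 8.64 in², x = 4.8 in, Ī = 66.3552 in⁴.
By symmetry the centroid is at mid-width, x̄ = 4.8 in.
All pieces are centred on the vertical centroidal axis, so I = ΣĪ = 132.893 in⁴.

I_y ≈ 132.9 in⁴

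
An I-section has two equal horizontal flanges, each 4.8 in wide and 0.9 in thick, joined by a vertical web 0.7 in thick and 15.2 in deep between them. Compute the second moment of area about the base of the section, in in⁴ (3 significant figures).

Treat the section as a set of non-overlapping primitives; coordinates are from the bounding-box lower-left.
Bottom flange: 4.8 × 0.9, A = 4.32 in², y = 0.45 in, Ī = 0.2916 in⁴.
Web: 0.7 × 15.2, A = 10.64 in², y = 8.5 in, Ī = 204.86 in⁴.
Top flange: 4.8 × 0.9, A = 4.32 in², y = 16.55 in, Ī = 0.2916 in⁴.
Transfer each piece to a horizontal axis along the bottom face using Ī + A·d² with d = y − 0:
  bottom flange: d = 0.45 in → contributes +1.1664 in⁴
  web: d = 8.5 in → contributes +973.6 in⁴
  top flange: d = 16.55 in → contributes +1183.6 in⁴
Total I = 2158.3 in⁴.

I_base ≈ 2160 in⁴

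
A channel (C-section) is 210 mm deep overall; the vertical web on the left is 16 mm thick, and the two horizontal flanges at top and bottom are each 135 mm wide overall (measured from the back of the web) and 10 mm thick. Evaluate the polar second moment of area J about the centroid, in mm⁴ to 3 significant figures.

Break the section into simple shapes (no overlaps), measuring from the bottom-left corner of the bounding box.
Web: 16 × 210, A = 3 360 mm², y = 105 mm, Ī = 12 348 000 mm⁴.
Top flange (beyond web): 119 × 10, A = 1 190 mm², y = 205 mm, Ī = 9916.7 mm⁴.
Bottom flange (beyond web): 119 × 10, A = 1 190 mm², y = 5 mm, Ī = 9916.7 mm⁴.
By symmetry the centroid is at mid-height, ȳ = 105 mm.
Transfer each piece to the centroidal x-axis using Ī + A·d² with d = y − 105:
  web: d = 0 mm → contributes +12 348 000 mm⁴
  top flange (beyond web): d = 100 mm → contributes +11 909 917 mm⁴
  bottom flange (beyond web): d = -100 mm → contributes +11 909 917 mm⁴
Total I = 36 167 833 mm⁴.
For the y-axis: x̄ = 35.988 mm.
Repeating about the centroidal y-axis gives I_y = 9 227 912 mm⁴.
Polar second moment: J = I_x + I_y = 45 395 746 mm⁴.

J ≈ 4.54 × 10⁷ mm⁴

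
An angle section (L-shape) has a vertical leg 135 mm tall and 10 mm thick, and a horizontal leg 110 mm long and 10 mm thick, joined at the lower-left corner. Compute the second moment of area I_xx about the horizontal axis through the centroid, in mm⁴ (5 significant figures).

I_xx ≈ 4.3027 × 10⁶ mm⁴

Treat the section as a set of non-overlapping primitives; coordinates are from the bounding-box lower-left.
Vertical leg: 10 × 135, A = 1 350 mm², y = 67.5 mm, Ī = 2 050 313 mm⁴.
Horizontal leg (remainder): 100 × 10, A = 1 000 mm², y = 5 mm, Ī = 8333.333 mm⁴.
Centroid: ȳ = ΣA·y / ΣA = 40.90426 mm.
Transfer each piece to the horizontal axis through the centroid using Ī + A·d² with d = y − 40.90426:
  vertical leg: d = 26.59574 mm → contributes +3 005 213 mm⁴
  horizontal leg (remainder): d = -35.90426 mm → contributes +1 297 449 mm⁴
Total I = 4 302 662 mm⁴.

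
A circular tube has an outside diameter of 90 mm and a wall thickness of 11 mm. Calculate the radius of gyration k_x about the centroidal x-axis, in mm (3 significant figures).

k_x ≈ 28.2 mm

Split into non-overlapping primitives; take the origin at the lower-left of the bounding box.
Outer circle: ⌀90, A = 6361.7 mm², y = 45 mm, Ī = 3 220 623 mm⁴.
Bore (subtracted): ⌀68, A = 3631.7 mm², y = 45 mm, Ī = 1 049 556 mm⁴.
By symmetry the centroid is at mid-height, ȳ = 45 mm.
All pieces are centred on the centroidal x-axis, so I = ΣĪ (holes subtracted) = 2 171 068 mm⁴.
Radius of gyration: k = √(I/A) = √(2 171 068 / 2 730) = 28.2 mm.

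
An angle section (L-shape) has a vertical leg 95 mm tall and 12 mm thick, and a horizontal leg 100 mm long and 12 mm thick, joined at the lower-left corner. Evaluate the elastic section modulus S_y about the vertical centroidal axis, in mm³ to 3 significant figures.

Split into non-overlapping primitives; take the origin at the lower-left of the bounding box.
Vertical leg: 12 × 95, A = 1 140 mm², x = 6 mm, Ī = 13 680 mm⁴.
Horizontal leg (remainder): 88 × 12, A = 1 056 mm², x = 56 mm, Ī = 681 472 mm⁴.
Centroid: x̄ = ΣA·x / ΣA = 30.044 mm.
Transfer each piece to the vertical centroidal axis using Ī + A·d² with d = x − 30.044:
  vertical leg: d = -24.044 mm → contributes +672 714 mm⁴
  horizontal leg (remainder): d = 25.956 mm → contributes +1 392 929 mm⁴
Total I = 2 065 644 mm⁴.
Extreme fibre distance c = 69.956 mm; S = I/c = 29 528 mm³.

S_y ≈ 2.95 × 10⁴ mm³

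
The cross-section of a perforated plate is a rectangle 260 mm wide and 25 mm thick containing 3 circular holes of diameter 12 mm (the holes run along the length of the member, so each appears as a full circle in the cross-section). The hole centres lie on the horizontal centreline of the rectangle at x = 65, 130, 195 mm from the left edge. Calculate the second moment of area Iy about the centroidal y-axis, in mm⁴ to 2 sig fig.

Iy ≈ 3.6 × 10⁷ mm⁴

Decompose the section into non-overlapping parts with the origin at the bottom-left of its bounding rectangle.
Plate: 260 × 25, A = 6 500 mm², x = 130 mm, Ī = 36 616 667 mm⁴.
Hole 1 (subtracted): ⌀12, A = 113.1 mm², x = 65 mm, Ī = 1 018 mm⁴.
Hole 2 (subtracted): ⌀12, A = 113.1 mm², x = 130 mm, Ī = 1 018 mm⁴.
Hole 3 (subtracted): ⌀12, A = 113.1 mm², x = 195 mm, Ī = 1 018 mm⁴.
By symmetry the centroid is at mid-width, x̄ = 130 mm.
Transfer each piece to the centroidal y-axis using Ī + A·d² with d = x − 130:
  plate: d = 0 mm → contributes +36 616 667 mm⁴
  hole 1: d = -65 mm → contributes −478 854 mm⁴
  hole 2: d = 0 mm → contributes −1 018 mm⁴
  hole 3: d = 65 mm → contributes −478 854 mm⁴
Total I = 35 657 941 mm⁴.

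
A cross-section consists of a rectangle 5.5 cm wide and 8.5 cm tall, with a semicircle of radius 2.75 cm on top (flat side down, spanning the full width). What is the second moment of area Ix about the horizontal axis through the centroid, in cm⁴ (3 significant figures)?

Ix ≈ 566 cm⁴

Break the section into simple shapes (no overlaps), measuring from the bottom-left corner of the bounding box.
Rectangular body: 5.5 × 8.5, A = 46.75 cm², y = 4.25 cm, Ī = 281.47 cm⁴.
Semicircular cap: semicircle r = 2.75, A = 11.879 cm², y = 9.6671 cm, Ī = 6.2772 cm⁴.
Centroid: ȳ = ΣA·y / ΣA = 5.3476 cm.
Transfer each piece to the horizontal axis through the centroid using Ī + A·d² with d = y − 5.3476:
  rectangular body: d = -1.0976 cm → contributes +337.79 cm⁴
  semicircular cap: d = 4.3195 cm → contributes +227.92 cm⁴
Total I = 565.72 cm⁴.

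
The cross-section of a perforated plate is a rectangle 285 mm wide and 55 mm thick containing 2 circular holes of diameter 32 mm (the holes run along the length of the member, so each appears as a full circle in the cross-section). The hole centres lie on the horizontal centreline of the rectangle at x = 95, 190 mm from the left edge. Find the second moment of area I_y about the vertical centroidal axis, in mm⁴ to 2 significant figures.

I_y ≈ 1.0 × 10⁸ mm⁴

Treat the section as a set of non-overlapping primitives; coordinates are from the bounding-box lower-left.
Plate: 285 × 55, A = 15 675 mm², x = 142.5 mm, Ī = 106 100 156 mm⁴.
Hole 1 (subtracted): ⌀32, A = 804.2 mm², x = 95 mm, Ī = 51 472 mm⁴.
Hole 2 (subtracted): ⌀32, A = 804.2 mm², x = 190 mm, Ī = 51 472 mm⁴.
By symmetry the centroid is at mid-width, x̄ = 142.5 mm.
Transfer each piece to the vertical centroidal axis using Ī + A·d² with d = x − 142.5:
  plate: d = 0 mm → contributes +106 100 156 mm⁴
  hole 1: d = -47.5 mm → contributes −1 866 056 mm⁴
  hole 2: d = 47.5 mm → contributes −1 866 056 mm⁴
Total I = 102 368 045 mm⁴.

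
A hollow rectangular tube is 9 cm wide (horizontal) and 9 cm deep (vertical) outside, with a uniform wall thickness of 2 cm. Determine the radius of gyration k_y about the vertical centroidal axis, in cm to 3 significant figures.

Treat the section as a set of non-overlapping primitives; coordinates are from the bounding-box lower-left.
Outer rectangle: 9 × 9, A = 81 cm², x = 4.5 cm, Ī = 546.75 cm⁴.
Inner void (subtracted): 5 × 5, A = 25 cm², x = 4.5 cm, Ī = 52.083 cm⁴.
By symmetry the centroid is at mid-width, x̄ = 4.5 cm.
All pieces are centred on the vertical centroidal axis, so I = ΣĪ (holes subtracted) = 494.67 cm⁴.
Radius of gyration: k = √(I/A) = √(494.67 / 56) = 2.9721 cm.

k_y ≈ 2.97 cm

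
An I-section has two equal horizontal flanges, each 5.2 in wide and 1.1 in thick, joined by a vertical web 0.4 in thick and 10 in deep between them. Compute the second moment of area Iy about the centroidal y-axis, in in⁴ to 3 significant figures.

Iy ≈ 25.8 in⁴

Decompose the section into non-overlapping parts with the origin at the bottom-left of its bounding rectangle.
Bottom flange: 5.2 × 1.1, A = 5.72 in², x = 2.6 in, Ī = 12.889 in⁴.
Web: 0.4 × 10, A = 4 in², x = 2.6 in, Ī = 0.053333 in⁴.
Top flange: 5.2 × 1.1, A = 5.72 in², x = 2.6 in, Ī = 12.889 in⁴.
By symmetry the centroid is at mid-width, x̄ = 2.6 in.
All pieces are centred on the centroidal y-axis, so I = ΣĪ = 25.831 in⁴.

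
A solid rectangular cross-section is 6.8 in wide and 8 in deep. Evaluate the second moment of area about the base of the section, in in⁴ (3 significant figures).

I_base ≈ 1160 in⁴

The section: 6.8 × 8, A = 54.4 in², y = 4 in, Ī = 290.13 in⁴.
Transfer it to the base of the section using Ī + A·d² with d = y − 0:
  the section: d = 4 in → contributes +1160.5 in⁴
Total I = 1160.5 in⁴.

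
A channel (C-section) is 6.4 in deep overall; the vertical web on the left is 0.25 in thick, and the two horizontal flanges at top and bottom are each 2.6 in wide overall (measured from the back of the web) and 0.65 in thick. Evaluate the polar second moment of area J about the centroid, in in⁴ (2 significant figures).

J ≈ 34 in⁴

Treat the section as a set of non-overlapping primitives; coordinates are from the bounding-box lower-left.
Web: 0.25 × 6.4, A = 1.6 in², y = 3.2 in, Ī = 5.461 in⁴.
Top flange (beyond web): 2.35 × 0.65, A = 1.528 in², y = 6.075 in, Ī = 0.05378 in⁴.
Bottom flange (beyond web): 2.35 × 0.65, A = 1.528 in², y = 0.325 in, Ī = 0.05378 in⁴.
By symmetry the centroid is at mid-height, ȳ = 3.2 in.
Transfer each piece to the centroidal x-axis using Ī + A·d² with d = y − 3.2:
  web: d = 0 in → contributes +5.461 in⁴
  top flange (beyond web): d = 2.875 in → contributes +12.68 in⁴
  bottom flange (beyond web): d = -2.875 in → contributes +12.68 in⁴
Total I = 30.82 in⁴.
For the y-axis: x̄ = 0.9782 in.
Repeating about the centroidal y-axis gives I_y = 3.189 in⁴.
Polar second moment: J = I_x + I_y = 34.01 in⁴.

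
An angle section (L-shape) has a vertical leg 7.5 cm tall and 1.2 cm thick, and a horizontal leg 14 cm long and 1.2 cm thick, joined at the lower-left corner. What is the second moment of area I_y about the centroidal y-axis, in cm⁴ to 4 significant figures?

Break the section into simple shapes (no overlaps), measuring from the bottom-left corner of the bounding box.
Vertical leg: 1.2 × 7.5, A = 9 cm², x = 0.6 cm, Ī = 1.08 cm⁴.
Horizontal leg (remainder): 12.8 × 1.2, A = 15.36 cm², x = 7.6 cm, Ī = 209.715 cm⁴.
Centroid: x̄ = ΣA·x / ΣA = 5.01379 cm.
Transfer each piece to the centroidal y-axis using Ī + A·d² with d = x − 5.01379:
  vertical leg: d = -4.41379 cm → contributes +176.414 cm⁴
  horizontal leg (remainder): d = 2.58621 cm → contributes +312.45 cm⁴
Total I = 488.864 cm⁴.

I_y ≈ 488.9 cm⁴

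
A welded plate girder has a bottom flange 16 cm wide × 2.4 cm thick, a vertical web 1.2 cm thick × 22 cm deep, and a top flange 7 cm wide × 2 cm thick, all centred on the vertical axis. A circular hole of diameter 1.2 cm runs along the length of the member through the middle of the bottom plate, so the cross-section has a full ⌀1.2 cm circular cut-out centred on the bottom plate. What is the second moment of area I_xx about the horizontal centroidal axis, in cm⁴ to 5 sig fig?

I_xx ≈ 7592.8 cm⁴

Decompose the section into non-overlapping parts with the origin at the bottom-left of its bounding rectangle.
Bottom plate: 16 × 2.4, A = 38.4 cm², y = 1.2 cm, Ī = 18.432 cm⁴.
Web plate: 1.2 × 22, A = 26.4 cm², y = 13.4 cm, Ī = 1064.8 cm⁴.
Top plate: 7 × 2, A = 14 cm², y = 25.4 cm, Ī = 4.666667 cm⁴.
Hole (subtracted): ⌀1.2, A = 1.130973 cm², y = 1.2 cm, Ī = 0.1017876 cm⁴.
Centroid: ȳ = ΣA·y / ΣA = 9.708926 cm.
Transfer each piece to the horizontal centroidal axis using Ī + A·d² with d = y − 9.708926:
  bottom plate: d = -8.508926 cm → contributes +2798.662 cm⁴
  web plate: d = 3.691074 cm → contributes +1424.474 cm⁴
  top plate: d = 15.69107 cm → contributes +3451.604 cm⁴
  hole: d = -8.508926 cm → contributes −81.98632 cm⁴
Total I = 7592.754 cm⁴.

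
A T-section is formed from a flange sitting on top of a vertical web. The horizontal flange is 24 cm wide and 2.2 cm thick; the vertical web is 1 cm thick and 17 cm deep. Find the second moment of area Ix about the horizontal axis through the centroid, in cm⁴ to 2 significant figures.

Treat the section as a set of non-overlapping primitives; coordinates are from the bounding-box lower-left.
Flange: 24 × 2.2, A = 52.8 cm², y = 18.1 cm, Ī = 21.3 cm⁴.
Web: 1 × 17, A = 17 cm², y = 8.5 cm, Ī = 409.4 cm⁴.
Centroid: ȳ = ΣA·y / ΣA = 15.76 cm.
Transfer each piece to the horizontal axis through the centroid using Ī + A·d² with d = y − 15.76:
  flange: d = 2.338 cm → contributes +309.9 cm⁴
  web: d = -7.262 cm → contributes +1 306 cm⁴
Total I = 1 616 cm⁴.

Ix ≈ 1600 cm⁴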